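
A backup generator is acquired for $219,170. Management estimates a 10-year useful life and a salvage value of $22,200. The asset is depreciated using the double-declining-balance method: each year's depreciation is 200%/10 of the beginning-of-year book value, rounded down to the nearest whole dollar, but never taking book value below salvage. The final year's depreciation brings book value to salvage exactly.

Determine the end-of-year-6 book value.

$57,456

Depreciable base = $219,170 − $22,200 = $196,970.
Year 1: ⌊$219,170 × 200%/10⌋ = $43,834. Book value $175,336.
Year 2: ⌊$175,336 × 200%/10⌋ = $35,067. Book value $140,269.
Year 3: ⌊$140,269 × 200%/10⌋ = $28,053. Book value $112,216.
Year 4: ⌊$112,216 × 200%/10⌋ = $22,443. Book value $89,773.
Year 5: ⌊$89,773 × 200%/10⌋ = $17,954. Book value $71,819.
Year 6: ⌊$71,819 × 200%/10⌋ = $14,363. Book value $57,456.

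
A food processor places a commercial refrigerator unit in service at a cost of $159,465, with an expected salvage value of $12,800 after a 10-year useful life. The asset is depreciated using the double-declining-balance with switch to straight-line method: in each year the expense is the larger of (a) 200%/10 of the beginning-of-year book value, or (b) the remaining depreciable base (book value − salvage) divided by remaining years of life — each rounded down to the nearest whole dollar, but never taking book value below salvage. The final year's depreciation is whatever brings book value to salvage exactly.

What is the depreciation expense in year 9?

Depreciable base = $159,465 − $12,800 = $146,665.
Year 1: DB = ⌊$159,465 × 200%/10⌋ = $31,893; SL = ⌊$146,665/10⌋ = $14,666 → take DB $31,893. Book value $127,572.
Year 2: DB = ⌊$127,572 × 200%/10⌋ = $25,514; SL = ⌊$114,772/9⌋ = $12,752 → take DB $25,514. Book value $102,058.
Year 3: DB = ⌊$102,058 × 200%/10⌋ = $20,411; SL = ⌊$89,258/8⌋ = $11,157 → take DB $20,411. Book value $81,647.
Year 4: DB = ⌊$81,647 × 200%/10⌋ = $16,329; SL = ⌊$68,847/7⌋ = $9,835 → take DB $16,329. Book value $65,318.
Year 5: DB = ⌊$65,318 × 200%/10⌋ = $13,063; SL = ⌊$52,518/6⌋ = $8,753 → take DB $13,063. Book value $52,255.
Year 6: DB = ⌊$52,255 × 200%/10⌋ = $10,451; SL = ⌊$39,455/5⌋ = $7,891 → take DB $10,451. Book value $41,804.
Year 7: DB = ⌊$41,804 × 200%/10⌋ = $8,360; SL = ⌊$29,004/4⌋ = $7,251 → take DB $8,360. Book value $33,444.
Year 8: DB = ⌊$33,444 × 200%/10⌋ = $6,688; SL = ⌊$20,644/3⌋ = $6,881 → take SL $6,881. Book value $26,563.
Year 9: DB = ⌊$26,563 × 200%/10⌋ = $5,312; SL = ⌊$13,763/2⌋ = $6,881 → take SL $6,881. Book value $19,682.

$6,881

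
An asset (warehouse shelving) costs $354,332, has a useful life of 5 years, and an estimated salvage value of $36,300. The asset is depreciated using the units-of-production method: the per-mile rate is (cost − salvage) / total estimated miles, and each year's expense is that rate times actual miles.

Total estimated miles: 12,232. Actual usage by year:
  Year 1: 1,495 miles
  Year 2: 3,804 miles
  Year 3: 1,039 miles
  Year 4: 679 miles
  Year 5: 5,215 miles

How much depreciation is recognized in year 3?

$27,014

Depreciable base = $354,332 − $36,300 = $318,032.
Rate = $318,032 / 12,232 miles = $26 per mile.
Year 1: 1,495 × $26 = $38,870. Book value $315,462.
Year 2: 3,804 × $26 = $98,904. Book value $216,558.
Year 3: 1,039 × $26 = $27,014. Book value $189,544.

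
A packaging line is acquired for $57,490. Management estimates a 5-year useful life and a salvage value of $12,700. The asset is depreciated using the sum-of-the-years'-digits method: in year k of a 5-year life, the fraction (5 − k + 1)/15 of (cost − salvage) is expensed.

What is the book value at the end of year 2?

$30,616

Depreciable base = $57,490 − $12,700 = $44,790.
Sum of the years' digits = 5+4+3+2+1 = 15.
Year 1: $44,790 × 5/15 = $14,930. Book value $42,560.
Year 2: $44,790 × 4/15 = $11,944. Book value $30,616.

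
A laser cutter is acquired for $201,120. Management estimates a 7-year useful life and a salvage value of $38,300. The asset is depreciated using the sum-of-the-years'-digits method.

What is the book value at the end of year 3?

Depreciable base = $201,120 − $38,300 = $162,820.
Sum of the years' digits = 7+6+5+4+3+2+1 = 28.
Year 1: $162,820 × 7/28 = $40,705. Book value $160,415.
Year 2: $162,820 × 6/28 = $34,890. Book value $125,525.
Year 3: $162,820 × 5/28 = $29,075. Book value $96,450.

$96,450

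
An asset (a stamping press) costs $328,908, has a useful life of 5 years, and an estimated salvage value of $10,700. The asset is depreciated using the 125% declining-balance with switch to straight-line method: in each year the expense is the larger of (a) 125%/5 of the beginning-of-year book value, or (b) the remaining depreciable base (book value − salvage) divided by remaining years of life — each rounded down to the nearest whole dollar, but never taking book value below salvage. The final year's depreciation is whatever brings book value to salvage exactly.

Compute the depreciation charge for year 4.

Depreciable base = $328,908 − $10,700 = $318,208.
Year 1: DB = ⌊$328,908 × 125%/5⌋ = $82,227; SL = ⌊$318,208/5⌋ = $63,641 → take DB $82,227. Book value $246,681.
Year 2: DB = ⌊$246,681 × 125%/5⌋ = $61,670; SL = ⌊$235,981/4⌋ = $58,995 → take DB $61,670. Book value $185,011.
Year 3: DB = ⌊$185,011 × 125%/5⌋ = $46,252; SL = ⌊$174,311/3⌋ = $58,103 → take SL $58,103. Book value $126,908.
Year 4: DB = ⌊$126,908 × 125%/5⌋ = $31,727; SL = ⌊$116,208/2⌋ = $58,104 → take SL $58,104. Book value $68,804.

$58,104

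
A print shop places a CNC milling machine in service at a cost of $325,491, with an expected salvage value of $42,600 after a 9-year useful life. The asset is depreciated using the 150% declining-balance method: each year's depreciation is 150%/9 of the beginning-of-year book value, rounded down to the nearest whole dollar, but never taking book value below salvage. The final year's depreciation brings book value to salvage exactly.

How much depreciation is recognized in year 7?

$18,168

Depreciable base = $325,491 − $42,600 = $282,891.
Year 1: ⌊$325,491 × 150%/9⌋ = $54,248. Book value $271,243.
Year 2: ⌊$271,243 × 150%/9⌋ = $45,207. Book value $226,036.
Year 3: ⌊$226,036 × 150%/9⌋ = $37,672. Book value $188,364.
Year 4: ⌊$188,364 × 150%/9⌋ = $31,394. Book value $156,970.
Year 5: ⌊$156,970 × 150%/9⌋ = $26,161. Book value $130,809.
Year 6: ⌊$130,809 × 150%/9⌋ = $21,801. Book value $109,008.
Year 7: ⌊$109,008 × 150%/9⌋ = $18,168. Book value $90,840.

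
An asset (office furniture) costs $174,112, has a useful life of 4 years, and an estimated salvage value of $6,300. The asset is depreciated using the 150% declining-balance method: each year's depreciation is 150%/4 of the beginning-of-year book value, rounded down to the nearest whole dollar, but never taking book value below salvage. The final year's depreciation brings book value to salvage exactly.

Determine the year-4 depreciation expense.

Depreciable base = $174,112 − $6,300 = $167,812.
Year 1: ⌊$174,112 × 150%/4⌋ = $65,292. Book value $108,820.
Year 2: ⌊$108,820 × 150%/4⌋ = $40,807. Book value $68,013.
Year 3: ⌊$68,013 × 150%/4⌋ = $25,504. Book value $42,509.
Year 4 (final): $42,509 − $6,300 = $36,209. Book value $6,300.

$36,209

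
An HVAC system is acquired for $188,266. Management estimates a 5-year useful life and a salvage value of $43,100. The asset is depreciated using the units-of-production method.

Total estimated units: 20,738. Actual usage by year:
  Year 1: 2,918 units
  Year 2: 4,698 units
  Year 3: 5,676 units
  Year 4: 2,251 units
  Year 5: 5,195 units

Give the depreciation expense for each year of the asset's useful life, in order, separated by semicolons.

$20,426; $32,886; $39,732; $15,757; $36,365

Depreciable base = $188,266 − $43,100 = $145,166.
Rate = $145,166 / 20,738 units = $7 per unit.
Year 1: 2,918 × $7 = $20,426. Book value $167,840.
Year 2: 4,698 × $7 = $32,886. Book value $134,954.
Year 3: 5,676 × $7 = $39,732. Book value $95,222.
Year 4: 2,251 × $7 = $15,757. Book value $79,465.
Year 5: 5,195 × $7 = $36,365. Book value $43,100.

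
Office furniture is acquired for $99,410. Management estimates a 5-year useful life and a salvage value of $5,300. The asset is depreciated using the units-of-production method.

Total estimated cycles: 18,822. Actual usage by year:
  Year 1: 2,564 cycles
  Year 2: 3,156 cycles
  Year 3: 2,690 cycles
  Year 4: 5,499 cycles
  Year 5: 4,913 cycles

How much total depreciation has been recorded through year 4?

Depreciable base = $99,410 − $5,300 = $94,110.
Rate = $94,110 / 18,822 cycles = $5 per cycle.
Year 1: 2,564 × $5 = $12,820. Book value $86,590.
Year 2: 3,156 × $5 = $15,780. Book value $70,810.
Year 3: 2,690 × $5 = $13,450. Book value $57,360.
Year 4: 5,499 × $5 = $27,495. Book value $29,865.
Accumulated through year 4 = $99,410 − $29,865 = $69,545.

$69,545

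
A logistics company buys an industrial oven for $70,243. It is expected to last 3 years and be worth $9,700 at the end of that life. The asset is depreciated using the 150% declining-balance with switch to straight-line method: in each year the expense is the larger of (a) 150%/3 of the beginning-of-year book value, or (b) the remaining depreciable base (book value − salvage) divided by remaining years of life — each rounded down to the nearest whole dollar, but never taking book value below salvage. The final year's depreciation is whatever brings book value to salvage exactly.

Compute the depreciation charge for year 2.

$17,561

Depreciable base = $70,243 − $9,700 = $60,543.
Year 1: DB = ⌊$70,243 × 150%/3⌋ = $35,121; SL = ⌊$60,543/3⌋ = $20,181 → take DB $35,121. Book value $35,122.
Year 2: DB = ⌊$35,122 × 150%/3⌋ = $17,561; SL = ⌊$25,422/2⌋ = $12,711 → take DB $17,561. Book value $17,561.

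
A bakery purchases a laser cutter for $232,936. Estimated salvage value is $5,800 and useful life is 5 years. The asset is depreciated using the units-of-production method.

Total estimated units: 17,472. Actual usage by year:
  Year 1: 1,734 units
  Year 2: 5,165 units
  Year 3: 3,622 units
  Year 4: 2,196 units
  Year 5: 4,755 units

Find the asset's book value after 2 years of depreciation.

Depreciable base = $232,936 − $5,800 = $227,136.
Rate = $227,136 / 17,472 units = $13 per unit.
Year 1: 1,734 × $13 = $22,542. Book value $210,394.
Year 2: 5,165 × $13 = $67,145. Book value $143,249.

$143,249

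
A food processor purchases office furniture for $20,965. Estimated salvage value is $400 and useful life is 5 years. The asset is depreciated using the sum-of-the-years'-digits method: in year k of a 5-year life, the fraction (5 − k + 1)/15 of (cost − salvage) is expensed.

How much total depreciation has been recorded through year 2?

Depreciable base = $20,965 − $400 = $20,565.
Sum of the years' digits = 5+4+3+2+1 = 15.
Year 1: $20,565 × 5/15 = $6,855. Book value $14,110.
Year 2: $20,565 × 4/15 = $5,484. Book value $8,626.
Accumulated through year 2 = $20,965 − $8,626 = $12,339.

$12,339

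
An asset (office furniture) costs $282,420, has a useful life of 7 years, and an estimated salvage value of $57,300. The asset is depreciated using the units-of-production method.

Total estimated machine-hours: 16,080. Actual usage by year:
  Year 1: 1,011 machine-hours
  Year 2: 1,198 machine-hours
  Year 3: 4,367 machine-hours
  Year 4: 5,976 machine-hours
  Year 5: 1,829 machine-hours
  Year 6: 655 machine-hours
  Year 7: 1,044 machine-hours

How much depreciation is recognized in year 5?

$25,606

Depreciable base = $282,420 − $57,300 = $225,120.
Rate = $225,120 / 16,080 machine-hours = $14 per machine-hour.
Year 1: 1,011 × $14 = $14,154. Book value $268,266.
Year 2: 1,198 × $14 = $16,772. Book value $251,494.
Year 3: 4,367 × $14 = $61,138. Book value $190,356.
Year 4: 5,976 × $14 = $83,664. Book value $106,692.
Year 5: 1,829 × $14 = $25,606. Book value $81,086.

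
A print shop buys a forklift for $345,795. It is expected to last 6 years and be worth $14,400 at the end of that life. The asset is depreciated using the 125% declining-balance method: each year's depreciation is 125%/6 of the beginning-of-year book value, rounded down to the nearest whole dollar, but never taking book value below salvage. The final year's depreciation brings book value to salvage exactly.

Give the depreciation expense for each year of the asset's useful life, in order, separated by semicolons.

$72,040; $57,032; $45,150; $35,744; $28,297; $93,132

Depreciable base = $345,795 − $14,400 = $331,395.
Year 1: ⌊$345,795 × 125%/6⌋ = $72,040. Book value $273,755.
Year 2: ⌊$273,755 × 125%/6⌋ = $57,032. Book value $216,723.
Year 3: ⌊$216,723 × 125%/6⌋ = $45,150. Book value $171,573.
Year 4: ⌊$171,573 × 125%/6⌋ = $35,744. Book value $135,829.
Year 5: ⌊$135,829 × 125%/6⌋ = $28,297. Book value $107,532.
Year 6 (final): $107,532 − $14,400 = $93,132. Book value $14,400.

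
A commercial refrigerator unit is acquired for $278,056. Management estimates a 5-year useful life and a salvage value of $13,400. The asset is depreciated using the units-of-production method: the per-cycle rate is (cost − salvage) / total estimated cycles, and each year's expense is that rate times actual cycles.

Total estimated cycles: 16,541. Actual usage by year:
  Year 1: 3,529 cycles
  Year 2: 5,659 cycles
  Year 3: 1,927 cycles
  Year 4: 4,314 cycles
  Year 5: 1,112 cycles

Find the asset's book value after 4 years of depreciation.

Depreciable base = $278,056 − $13,400 = $264,656.
Rate = $264,656 / 16,541 cycles = $16 per cycle.
Year 1: 3,529 × $16 = $56,464. Book value $221,592.
Year 2: 5,659 × $16 = $90,544. Book value $131,048.
Year 3: 1,927 × $16 = $30,832. Book value $100,216.
Year 4: 4,314 × $16 = $69,024. Book value $31,192.

$31,192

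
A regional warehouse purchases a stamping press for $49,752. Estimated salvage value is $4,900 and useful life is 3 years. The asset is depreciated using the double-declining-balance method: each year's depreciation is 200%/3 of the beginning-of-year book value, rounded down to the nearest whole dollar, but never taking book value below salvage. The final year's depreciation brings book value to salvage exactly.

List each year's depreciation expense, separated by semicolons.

$33,168; $11,056; $628

Depreciable base = $49,752 − $4,900 = $44,852.
Year 1: ⌊$49,752 × 200%/3⌋ = $33,168. Book value $16,584.
Year 2: ⌊$16,584 × 200%/3⌋ = $11,056. Book value $5,528.
Year 3 (final): $5,528 − $4,900 = $628. Book value $4,900.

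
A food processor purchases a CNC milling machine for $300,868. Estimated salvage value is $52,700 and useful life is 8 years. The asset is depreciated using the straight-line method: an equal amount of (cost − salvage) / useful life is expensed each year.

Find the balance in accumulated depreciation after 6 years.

Depreciable base = $300,868 − $52,700 = $248,168.
Annual expense = $248,168 / 8 = $31,021.
End of year 1: book value $269,847.
End of year 2: book value $238,826.
End of year 3: book value $207,805.
End of year 4: book value $176,784.
End of year 5: book value $145,763.
End of year 6: book value $114,742.
Accumulated through year 6 = $300,868 − $114,742 = $186,126.

$186,126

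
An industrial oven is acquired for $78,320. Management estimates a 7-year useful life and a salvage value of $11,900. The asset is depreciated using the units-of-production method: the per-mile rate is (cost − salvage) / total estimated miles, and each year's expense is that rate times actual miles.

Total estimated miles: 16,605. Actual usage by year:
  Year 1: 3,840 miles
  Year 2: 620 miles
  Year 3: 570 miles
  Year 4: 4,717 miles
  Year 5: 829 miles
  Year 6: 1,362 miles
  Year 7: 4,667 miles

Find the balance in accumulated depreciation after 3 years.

$20,120

Depreciable base = $78,320 − $11,900 = $66,420.
Rate = $66,420 / 16,605 miles = $4 per mile.
Year 1: 3,840 × $4 = $15,360. Book value $62,960.
Year 2: 620 × $4 = $2,480. Book value $60,480.
Year 3: 570 × $4 = $2,280. Book value $58,200.
Accumulated through year 3 = $78,320 − $58,200 = $20,120.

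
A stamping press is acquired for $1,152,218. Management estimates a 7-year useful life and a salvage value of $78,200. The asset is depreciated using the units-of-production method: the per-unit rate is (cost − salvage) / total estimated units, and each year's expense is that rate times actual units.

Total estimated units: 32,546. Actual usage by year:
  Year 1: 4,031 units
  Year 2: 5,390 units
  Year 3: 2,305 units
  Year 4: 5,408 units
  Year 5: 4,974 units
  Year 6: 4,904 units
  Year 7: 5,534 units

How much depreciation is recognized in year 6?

Depreciable base = $1,152,218 − $78,200 = $1,074,018.
Rate = $1,074,018 / 32,546 units = $33 per unit.
Year 1: 4,031 × $33 = $133,023. Book value $1,019,195.
Year 2: 5,390 × $33 = $177,870. Book value $841,325.
Year 3: 2,305 × $33 = $76,065. Book value $765,260.
Year 4: 5,408 × $33 = $178,464. Book value $586,796.
Year 5: 4,974 × $33 = $164,142. Book value $422,654.
Year 6: 4,904 × $33 = $161,832. Book value $260,822.

$161,832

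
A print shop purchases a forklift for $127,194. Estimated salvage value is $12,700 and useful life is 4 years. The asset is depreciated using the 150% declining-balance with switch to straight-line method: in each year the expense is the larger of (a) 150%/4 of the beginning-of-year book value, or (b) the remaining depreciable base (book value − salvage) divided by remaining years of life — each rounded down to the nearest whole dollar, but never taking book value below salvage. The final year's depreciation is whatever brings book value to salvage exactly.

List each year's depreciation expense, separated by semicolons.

$47,697; $29,811; $18,632; $18,354

Depreciable base = $127,194 − $12,700 = $114,494.
Year 1: DB = ⌊$127,194 × 150%/4⌋ = $47,697; SL = ⌊$114,494/4⌋ = $28,623 → take DB $47,697. Book value $79,497.
Year 2: DB = ⌊$79,497 × 150%/4⌋ = $29,811; SL = ⌊$66,797/3⌋ = $22,265 → take DB $29,811. Book value $49,686.
Year 3: DB = ⌊$49,686 × 150%/4⌋ = $18,632; SL = ⌊$36,986/2⌋ = $18,493 → take DB $18,632. Book value $31,054.
Year 4 (final): $31,054 − $12,700 = $18,354. Book value $12,700.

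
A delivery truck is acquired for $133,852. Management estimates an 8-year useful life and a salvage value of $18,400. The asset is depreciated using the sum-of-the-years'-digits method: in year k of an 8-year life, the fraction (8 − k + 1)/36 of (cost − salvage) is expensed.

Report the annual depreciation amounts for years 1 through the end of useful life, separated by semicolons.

Depreciable base = $133,852 − $18,400 = $115,452.
Sum of the years' digits = 8+7+6+5+4+3+2+1 = 36.
Year 1: $115,452 × 8/36 = $25,656. Book value $108,196.
Year 2: $115,452 × 7/36 = $22,449. Book value $85,747.
Year 3: $115,452 × 6/36 = $19,242. Book value $66,505.
Year 4: $115,452 × 5/36 = $16,035. Book value $50,470.
Year 5: $115,452 × 4/36 = $12,828. Book value $37,642.
Year 6: $115,452 × 3/36 = $9,621. Book value $28,021.
Year 7: $115,452 × 2/36 = $6,414. Book value $21,607.
Year 8: $115,452 × 1/36 = $3,207. Book value $18,400.

$25,656; $22,449; $19,242; $16,035; $12,828; $9,621; $6,414; $3,207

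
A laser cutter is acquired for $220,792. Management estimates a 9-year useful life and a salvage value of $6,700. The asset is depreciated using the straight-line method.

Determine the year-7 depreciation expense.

$23,788

Depreciable base = $220,792 − $6,700 = $214,092.
Annual expense = $214,092 / 9 = $23,788.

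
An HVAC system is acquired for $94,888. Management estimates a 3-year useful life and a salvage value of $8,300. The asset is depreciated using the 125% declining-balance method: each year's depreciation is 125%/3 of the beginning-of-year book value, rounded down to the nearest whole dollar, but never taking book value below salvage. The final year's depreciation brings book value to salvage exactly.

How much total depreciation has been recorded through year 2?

Depreciable base = $94,888 − $8,300 = $86,588.
Year 1: ⌊$94,888 × 125%/3⌋ = $39,536. Book value $55,352.
Year 2: ⌊$55,352 × 125%/3⌋ = $23,063. Book value $32,289.
Accumulated through year 2 = $94,888 − $32,289 = $62,599.

$62,599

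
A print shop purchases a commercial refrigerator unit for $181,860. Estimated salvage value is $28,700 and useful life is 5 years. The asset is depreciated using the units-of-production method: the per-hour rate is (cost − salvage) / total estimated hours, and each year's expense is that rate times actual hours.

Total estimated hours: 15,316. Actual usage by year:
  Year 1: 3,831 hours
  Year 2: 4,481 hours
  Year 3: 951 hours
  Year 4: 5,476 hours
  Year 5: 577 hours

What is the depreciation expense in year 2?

$44,810

Depreciable base = $181,860 − $28,700 = $153,160.
Rate = $153,160 / 15,316 hours = $10 per hour.
Year 1: 3,831 × $10 = $38,310. Book value $143,550.
Year 2: 4,481 × $10 = $44,810. Book value $98,740.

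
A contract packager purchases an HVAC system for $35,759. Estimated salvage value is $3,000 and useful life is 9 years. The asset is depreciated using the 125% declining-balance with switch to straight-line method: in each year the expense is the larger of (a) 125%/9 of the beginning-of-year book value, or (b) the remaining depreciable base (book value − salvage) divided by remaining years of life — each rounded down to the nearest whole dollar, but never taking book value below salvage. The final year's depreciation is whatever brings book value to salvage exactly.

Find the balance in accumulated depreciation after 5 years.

$19,535

Depreciable base = $35,759 − $3,000 = $32,759.
Year 1: DB = ⌊$35,759 × 125%/9⌋ = $4,966; SL = ⌊$32,759/9⌋ = $3,639 → take DB $4,966. Book value $30,793.
Year 2: DB = ⌊$30,793 × 125%/9⌋ = $4,276; SL = ⌊$27,793/8⌋ = $3,474 → take DB $4,276. Book value $26,517.
Year 3: DB = ⌊$26,517 × 125%/9⌋ = $3,682; SL = ⌊$23,517/7⌋ = $3,359 → take DB $3,682. Book value $22,835.
Year 4: DB = ⌊$22,835 × 125%/9⌋ = $3,171; SL = ⌊$19,835/6⌋ = $3,305 → take SL $3,305. Book value $19,530.
Year 5: DB = ⌊$19,530 × 125%/9⌋ = $2,712; SL = ⌊$16,530/5⌋ = $3,306 → take SL $3,306. Book value $16,224.
Accumulated through year 5 = $35,759 − $16,224 = $19,535.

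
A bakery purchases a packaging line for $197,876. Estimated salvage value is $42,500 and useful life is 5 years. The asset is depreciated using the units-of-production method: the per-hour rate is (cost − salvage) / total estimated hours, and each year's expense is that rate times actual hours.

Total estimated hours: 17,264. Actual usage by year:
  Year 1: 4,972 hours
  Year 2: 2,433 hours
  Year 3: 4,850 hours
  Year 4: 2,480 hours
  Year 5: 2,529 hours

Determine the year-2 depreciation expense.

$21,897

Depreciable base = $197,876 − $42,500 = $155,376.
Rate = $155,376 / 17,264 hours = $9 per hour.
Year 1: 4,972 × $9 = $44,748. Book value $153,128.
Year 2: 2,433 × $9 = $21,897. Book value $131,231.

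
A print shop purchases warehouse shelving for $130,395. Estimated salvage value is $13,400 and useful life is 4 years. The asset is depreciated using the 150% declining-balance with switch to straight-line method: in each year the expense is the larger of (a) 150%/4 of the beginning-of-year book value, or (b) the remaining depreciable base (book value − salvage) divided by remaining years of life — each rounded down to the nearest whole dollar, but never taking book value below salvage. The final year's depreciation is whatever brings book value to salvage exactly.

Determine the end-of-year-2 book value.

Depreciable base = $130,395 − $13,400 = $116,995.
Year 1: DB = ⌊$130,395 × 150%/4⌋ = $48,898; SL = ⌊$116,995/4⌋ = $29,248 → take DB $48,898. Book value $81,497.
Year 2: DB = ⌊$81,497 × 150%/4⌋ = $30,561; SL = ⌊$68,097/3⌋ = $22,699 → take DB $30,561. Book value $50,936.

$50,936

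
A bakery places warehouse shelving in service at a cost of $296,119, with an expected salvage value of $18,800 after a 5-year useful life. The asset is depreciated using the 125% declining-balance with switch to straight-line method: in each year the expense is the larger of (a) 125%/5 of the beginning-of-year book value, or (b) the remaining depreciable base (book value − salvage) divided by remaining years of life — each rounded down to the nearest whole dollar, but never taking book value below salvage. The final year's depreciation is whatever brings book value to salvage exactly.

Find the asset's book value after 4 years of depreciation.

$68,056

Depreciable base = $296,119 − $18,800 = $277,319.
Year 1: DB = ⌊$296,119 × 125%/5⌋ = $74,029; SL = ⌊$277,319/5⌋ = $55,463 → take DB $74,029. Book value $222,090.
Year 2: DB = ⌊$222,090 × 125%/5⌋ = $55,522; SL = ⌊$203,290/4⌋ = $50,822 → take DB $55,522. Book value $166,568.
Year 3: DB = ⌊$166,568 × 125%/5⌋ = $41,642; SL = ⌊$147,768/3⌋ = $49,256 → take SL $49,256. Book value $117,312.
Year 4: DB = ⌊$117,312 × 125%/5⌋ = $29,328; SL = ⌊$98,512/2⌋ = $49,256 → take SL $49,256. Book value $68,056.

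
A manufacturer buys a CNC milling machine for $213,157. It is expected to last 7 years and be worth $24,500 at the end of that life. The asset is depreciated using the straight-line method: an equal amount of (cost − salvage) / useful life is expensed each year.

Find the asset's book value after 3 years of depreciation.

$132,304

Depreciable base = $213,157 − $24,500 = $188,657.
Annual expense = $188,657 / 7 = $26,951.
End of year 1: book value $186,206.
End of year 2: book value $159,255.
End of year 3: book value $132,304.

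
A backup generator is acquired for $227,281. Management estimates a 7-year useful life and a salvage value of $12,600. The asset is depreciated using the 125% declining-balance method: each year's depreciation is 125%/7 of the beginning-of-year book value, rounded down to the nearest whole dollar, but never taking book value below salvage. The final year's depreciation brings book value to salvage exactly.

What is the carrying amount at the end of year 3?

Depreciable base = $227,281 − $12,600 = $214,681.
Year 1: ⌊$227,281 × 125%/7⌋ = $40,585. Book value $186,696.
Year 2: ⌊$186,696 × 125%/7⌋ = $33,338. Book value $153,358.
Year 3: ⌊$153,358 × 125%/7⌋ = $27,385. Book value $125,973.

$125,973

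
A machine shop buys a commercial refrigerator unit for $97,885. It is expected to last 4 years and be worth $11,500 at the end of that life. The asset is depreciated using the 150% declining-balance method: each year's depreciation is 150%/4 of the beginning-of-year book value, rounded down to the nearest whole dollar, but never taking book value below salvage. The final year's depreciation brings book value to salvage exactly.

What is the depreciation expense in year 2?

Depreciable base = $97,885 − $11,500 = $86,385.
Year 1: ⌊$97,885 × 150%/4⌋ = $36,706. Book value $61,179.
Year 2: ⌊$61,179 × 150%/4⌋ = $22,942. Book value $38,237.

$22,942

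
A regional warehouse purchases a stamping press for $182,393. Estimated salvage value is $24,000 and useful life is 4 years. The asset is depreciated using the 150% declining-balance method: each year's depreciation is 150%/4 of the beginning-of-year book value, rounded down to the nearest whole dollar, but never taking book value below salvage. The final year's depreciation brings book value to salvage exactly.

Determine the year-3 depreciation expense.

Depreciable base = $182,393 − $24,000 = $158,393.
Year 1: ⌊$182,393 × 150%/4⌋ = $68,397. Book value $113,996.
Year 2: ⌊$113,996 × 150%/4⌋ = $42,748. Book value $71,248.
Year 3: ⌊$71,248 × 150%/4⌋ = $26,718. Book value $44,530.

$26,718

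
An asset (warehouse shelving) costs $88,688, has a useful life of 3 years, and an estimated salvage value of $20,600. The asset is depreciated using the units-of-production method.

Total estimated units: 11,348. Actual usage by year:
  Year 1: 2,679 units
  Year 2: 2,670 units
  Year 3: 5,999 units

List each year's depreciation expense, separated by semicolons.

$16,074; $16,020; $35,994

Depreciable base = $88,688 − $20,600 = $68,088.
Rate = $68,088 / 11,348 units = $6 per unit.
Year 1: 2,679 × $6 = $16,074. Book value $72,614.
Year 2: 2,670 × $6 = $16,020. Book value $56,594.
Year 3: 5,999 × $6 = $35,994. Book value $20,600.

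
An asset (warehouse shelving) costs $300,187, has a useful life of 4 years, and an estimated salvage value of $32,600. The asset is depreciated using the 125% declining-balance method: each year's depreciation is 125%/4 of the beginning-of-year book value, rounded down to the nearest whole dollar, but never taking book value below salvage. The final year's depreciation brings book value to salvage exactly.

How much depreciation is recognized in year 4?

$64,947

Depreciable base = $300,187 − $32,600 = $267,587.
Year 1: ⌊$300,187 × 125%/4⌋ = $93,808. Book value $206,379.
Year 2: ⌊$206,379 × 125%/4⌋ = $64,493. Book value $141,886.
Year 3: ⌊$141,886 × 125%/4⌋ = $44,339. Book value $97,547.
Year 4 (final): $97,547 − $32,600 = $64,947. Book value $32,600.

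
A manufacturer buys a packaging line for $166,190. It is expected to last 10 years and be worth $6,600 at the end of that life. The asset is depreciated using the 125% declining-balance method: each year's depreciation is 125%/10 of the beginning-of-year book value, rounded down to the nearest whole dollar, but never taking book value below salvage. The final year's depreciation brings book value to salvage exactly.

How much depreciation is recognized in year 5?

$12,177

Depreciable base = $166,190 − $6,600 = $159,590.
Year 1: ⌊$166,190 × 125%/10⌋ = $20,773. Book value $145,417.
Year 2: ⌊$145,417 × 125%/10⌋ = $18,177. Book value $127,240.
Year 3: ⌊$127,240 × 125%/10⌋ = $15,905. Book value $111,335.
Year 4: ⌊$111,335 × 125%/10⌋ = $13,916. Book value $97,419.
Year 5: ⌊$97,419 × 125%/10⌋ = $12,177. Book value $85,242.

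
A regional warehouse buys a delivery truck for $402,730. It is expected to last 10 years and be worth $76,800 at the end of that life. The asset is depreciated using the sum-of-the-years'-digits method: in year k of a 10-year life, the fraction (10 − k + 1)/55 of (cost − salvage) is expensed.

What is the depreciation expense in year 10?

Depreciable base = $402,730 − $76,800 = $325,930.
Sum of the years' digits = 10+9+8+7+6+5+4+3+2+1 = 55.
Year 1: $325,930 × 10/55 = $59,260. Book value $343,470.
Year 2: $325,930 × 9/55 = $53,334. Book value $290,136.
Year 3: $325,930 × 8/55 = $47,408. Book value $242,728.
Year 4: $325,930 × 7/55 = $41,482. Book value $201,246.
Year 5: $325,930 × 6/55 = $35,556. Book value $165,690.
Year 6: $325,930 × 5/55 = $29,630. Book value $136,060.
Year 7: $325,930 × 4/55 = $23,704. Book value $112,356.
Year 8: $325,930 × 3/55 = $17,778. Book value $94,578.
Year 9: $325,930 × 2/55 = $11,852. Book value $82,726.
Year 10: $325,930 × 1/55 = $5,926. Book value $76,800.

$5,926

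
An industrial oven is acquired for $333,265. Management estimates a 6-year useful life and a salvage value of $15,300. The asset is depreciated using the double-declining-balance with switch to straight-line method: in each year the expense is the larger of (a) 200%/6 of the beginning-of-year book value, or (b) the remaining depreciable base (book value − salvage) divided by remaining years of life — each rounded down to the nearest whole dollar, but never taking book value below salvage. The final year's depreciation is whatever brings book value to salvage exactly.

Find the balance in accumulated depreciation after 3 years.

Depreciable base = $333,265 − $15,300 = $317,965.
Year 1: DB = ⌊$333,265 × 200%/6⌋ = $111,088; SL = ⌊$317,965/6⌋ = $52,994 → take DB $111,088. Book value $222,177.
Year 2: DB = ⌊$222,177 × 200%/6⌋ = $74,059; SL = ⌊$206,877/5⌋ = $41,375 → take DB $74,059. Book value $148,118.
Year 3: DB = ⌊$148,118 × 200%/6⌋ = $49,372; SL = ⌊$132,818/4⌋ = $33,204 → take DB $49,372. Book value $98,746.
Accumulated through year 3 = $333,265 − $98,746 = $234,519.

$234,519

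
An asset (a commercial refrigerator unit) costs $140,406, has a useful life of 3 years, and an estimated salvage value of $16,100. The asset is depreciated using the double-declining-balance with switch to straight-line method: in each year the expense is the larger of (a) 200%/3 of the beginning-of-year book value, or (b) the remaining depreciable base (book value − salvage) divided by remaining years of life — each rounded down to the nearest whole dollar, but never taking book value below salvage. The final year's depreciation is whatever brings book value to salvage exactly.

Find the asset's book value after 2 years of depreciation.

Depreciable base = $140,406 − $16,100 = $124,306.
Year 1: DB = ⌊$140,406 × 200%/3⌋ = $93,604; SL = ⌊$124,306/3⌋ = $41,435 → take DB $93,604. Book value $46,802.
Year 2: DB = ⌊$46,802 × 200%/3⌋ = $31,201; SL = ⌊$30,702/2⌋ = $15,351 → take DB $31,201, capped at $30,702. Book value $16,100.

$16,100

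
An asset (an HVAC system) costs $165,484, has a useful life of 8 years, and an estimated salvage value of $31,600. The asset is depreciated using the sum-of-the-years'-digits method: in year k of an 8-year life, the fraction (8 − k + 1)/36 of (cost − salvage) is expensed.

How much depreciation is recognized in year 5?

$14,876

Depreciable base = $165,484 − $31,600 = $133,884.
Sum of the years' digits = 8+7+6+5+4+3+2+1 = 36.
Year 1: $133,884 × 8/36 = $29,752. Book value $135,732.
Year 2: $133,884 × 7/36 = $26,033. Book value $109,699.
Year 3: $133,884 × 6/36 = $22,314. Book value $87,385.
Year 4: $133,884 × 5/36 = $18,595. Book value $68,790.
Year 5: $133,884 × 4/36 = $14,876. Book value $53,914.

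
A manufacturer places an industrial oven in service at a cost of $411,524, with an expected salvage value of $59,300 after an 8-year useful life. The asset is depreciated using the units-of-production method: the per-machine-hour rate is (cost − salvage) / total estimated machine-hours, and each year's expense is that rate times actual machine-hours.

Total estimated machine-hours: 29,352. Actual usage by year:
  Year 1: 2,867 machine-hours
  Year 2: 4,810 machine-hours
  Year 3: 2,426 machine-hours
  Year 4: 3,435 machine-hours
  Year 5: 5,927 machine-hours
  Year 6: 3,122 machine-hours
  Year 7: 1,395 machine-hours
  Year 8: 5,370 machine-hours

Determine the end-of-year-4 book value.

Depreciable base = $411,524 − $59,300 = $352,224.
Rate = $352,224 / 29,352 machine-hours = $12 per machine-hour.
Year 1: 2,867 × $12 = $34,404. Book value $377,120.
Year 2: 4,810 × $12 = $57,720. Book value $319,400.
Year 3: 2,426 × $12 = $29,112. Book value $290,288.
Year 4: 3,435 × $12 = $41,220. Book value $249,068.

$249,068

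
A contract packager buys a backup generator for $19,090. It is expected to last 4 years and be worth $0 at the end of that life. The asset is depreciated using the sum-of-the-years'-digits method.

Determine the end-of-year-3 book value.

$1,909

Depreciable base = $19,090 − $0 = $19,090.
Sum of the years' digits = 4+3+2+1 = 10.
Year 1: $19,090 × 4/10 = $7,636. Book value $11,454.
Year 2: $19,090 × 3/10 = $5,727. Book value $5,727.
Year 3: $19,090 × 2/10 = $3,818. Book value $1,909.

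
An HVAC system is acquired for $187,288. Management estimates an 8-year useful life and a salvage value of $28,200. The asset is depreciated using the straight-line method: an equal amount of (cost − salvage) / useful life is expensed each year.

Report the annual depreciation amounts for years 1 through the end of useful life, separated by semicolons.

$19,886; $19,886; $19,886; $19,886; $19,886; $19,886; $19,886; $19,886

Depreciable base = $187,288 − $28,200 = $159,088.
Annual expense = $159,088 / 8 = $19,886.
End of year 1: book value $167,402.
End of year 2: book value $147,516.
End of year 3: book value $127,630.
End of year 4: book value $107,744.
End of year 5: book value $87,858.
End of year 6: book value $67,972.
End of year 7: book value $48,086.
End of year 8: book value $28,200.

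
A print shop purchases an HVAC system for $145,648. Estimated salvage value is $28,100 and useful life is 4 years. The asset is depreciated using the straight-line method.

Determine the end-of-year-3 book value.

Depreciable base = $145,648 − $28,100 = $117,548.
Annual expense = $117,548 / 4 = $29,387.
End of year 1: book value $116,261.
End of year 2: book value $86,874.
End of year 3: book value $57,487.

$57,487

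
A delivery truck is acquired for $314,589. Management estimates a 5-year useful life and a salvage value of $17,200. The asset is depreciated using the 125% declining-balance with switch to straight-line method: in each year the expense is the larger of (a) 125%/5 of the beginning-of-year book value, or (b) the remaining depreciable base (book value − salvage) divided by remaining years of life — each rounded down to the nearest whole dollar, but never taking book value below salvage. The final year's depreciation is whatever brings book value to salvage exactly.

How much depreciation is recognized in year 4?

Depreciable base = $314,589 − $17,200 = $297,389.
Year 1: DB = ⌊$314,589 × 125%/5⌋ = $78,647; SL = ⌊$297,389/5⌋ = $59,477 → take DB $78,647. Book value $235,942.
Year 2: DB = ⌊$235,942 × 125%/5⌋ = $58,985; SL = ⌊$218,742/4⌋ = $54,685 → take DB $58,985. Book value $176,957.
Year 3: DB = ⌊$176,957 × 125%/5⌋ = $44,239; SL = ⌊$159,757/3⌋ = $53,252 → take SL $53,252. Book value $123,705.
Year 4: DB = ⌊$123,705 × 125%/5⌋ = $30,926; SL = ⌊$106,505/2⌋ = $53,252 → take SL $53,252. Book value $70,453.

$53,252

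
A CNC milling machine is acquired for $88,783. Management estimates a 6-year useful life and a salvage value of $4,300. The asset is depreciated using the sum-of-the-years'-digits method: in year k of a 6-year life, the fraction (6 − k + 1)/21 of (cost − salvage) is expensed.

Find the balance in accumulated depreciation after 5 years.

Depreciable base = $88,783 − $4,300 = $84,483.
Sum of the years' digits = 6+5+4+3+2+1 = 21.
Year 1: $84,483 × 6/21 = $24,138. Book value $64,645.
Year 2: $84,483 × 5/21 = $20,115. Book value $44,530.
Year 3: $84,483 × 4/21 = $16,092. Book value $28,438.
Year 4: $84,483 × 3/21 = $12,069. Book value $16,369.
Year 5: $84,483 × 2/21 = $8,046. Book value $8,323.
Accumulated through year 5 = $88,783 − $8,323 = $80,460.

$80,460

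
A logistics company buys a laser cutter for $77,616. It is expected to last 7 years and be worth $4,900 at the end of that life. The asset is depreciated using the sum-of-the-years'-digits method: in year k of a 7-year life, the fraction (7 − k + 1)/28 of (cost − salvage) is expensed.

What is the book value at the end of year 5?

$12,691

Depreciable base = $77,616 − $4,900 = $72,716.
Sum of the years' digits = 7+6+5+4+3+2+1 = 28.
Year 1: $72,716 × 7/28 = $18,179. Book value $59,437.
Year 2: $72,716 × 6/28 = $15,582. Book value $43,855.
Year 3: $72,716 × 5/28 = $12,985. Book value $30,870.
Year 4: $72,716 × 4/28 = $10,388. Book value $20,482.
Year 5: $72,716 × 3/28 = $7,791. Book value $12,691.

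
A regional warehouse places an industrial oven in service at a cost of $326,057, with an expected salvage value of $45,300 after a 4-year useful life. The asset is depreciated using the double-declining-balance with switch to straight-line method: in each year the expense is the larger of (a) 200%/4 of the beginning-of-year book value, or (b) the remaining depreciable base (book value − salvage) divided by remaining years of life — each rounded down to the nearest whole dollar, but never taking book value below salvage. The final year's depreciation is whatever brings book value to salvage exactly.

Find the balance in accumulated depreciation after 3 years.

$280,757

Depreciable base = $326,057 − $45,300 = $280,757.
Year 1: DB = ⌊$326,057 × 200%/4⌋ = $163,028; SL = ⌊$280,757/4⌋ = $70,189 → take DB $163,028. Book value $163,029.
Year 2: DB = ⌊$163,029 × 200%/4⌋ = $81,514; SL = ⌊$117,729/3⌋ = $39,243 → take DB $81,514. Book value $81,515.
Year 3: DB = ⌊$81,515 × 200%/4⌋ = $40,757; SL = ⌊$36,215/2⌋ = $18,107 → take DB $40,757, capped at $36,215. Book value $45,300.
Accumulated through year 3 = $326,057 − $45,300 = $280,757.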